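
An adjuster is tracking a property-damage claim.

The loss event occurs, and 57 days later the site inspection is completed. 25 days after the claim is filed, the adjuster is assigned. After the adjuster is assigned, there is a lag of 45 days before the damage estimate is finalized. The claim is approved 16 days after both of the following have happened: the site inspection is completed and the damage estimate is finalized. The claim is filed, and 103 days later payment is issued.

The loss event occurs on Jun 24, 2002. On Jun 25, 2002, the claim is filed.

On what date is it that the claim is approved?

The loss event occurs: Jun 24, 2002.
The site inspection is completed: Jun 24, 2002 + 57 days = Aug 20, 2002.
The claim is filed: Jun 25, 2002.
The adjuster is assigned: Jun 25, 2002 + 25 days = Jul 20, 2002.
The damage estimate is finalized: Jul 20, 2002 + 45 days = Sep 3, 2002.
Both prerequisites met — the site inspection is completed (Aug 20, 2002), the damage estimate is finalized (Sep 3, 2002); the later is Sep 3, 2002.
The claim is approved: Sep 3, 2002 + 16 days = Sep 19, 2002.

Sep 19, 2002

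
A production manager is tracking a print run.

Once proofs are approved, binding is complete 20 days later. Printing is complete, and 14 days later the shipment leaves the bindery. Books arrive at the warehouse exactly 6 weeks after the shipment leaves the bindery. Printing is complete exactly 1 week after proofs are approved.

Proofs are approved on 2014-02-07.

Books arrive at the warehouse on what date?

2014-04-11

Proofs are approved: Feb 7, 2014.
Printing is complete: Feb 7, 2014 + 1 week = Feb 14, 2014.
The shipment leaves the bindery: Feb 14, 2014 + 14 days = Feb 28, 2014.
Books arrive at the warehouse: Feb 28, 2014 + 6 weeks = Apr 11, 2014.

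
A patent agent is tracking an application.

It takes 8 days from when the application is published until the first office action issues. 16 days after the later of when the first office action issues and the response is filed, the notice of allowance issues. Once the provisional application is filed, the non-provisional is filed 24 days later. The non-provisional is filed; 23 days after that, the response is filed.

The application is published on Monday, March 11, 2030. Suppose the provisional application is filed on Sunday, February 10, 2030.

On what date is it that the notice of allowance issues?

Sunday, April 14, 2030

The application is published: Mar 11, 2030.
The first office action issues: Mar 11, 2030 + 8 days = Mar 19, 2030.
The provisional application is filed: Feb 10, 2030.
The non-provisional is filed: Feb 10, 2030 + 24 days = Mar 6, 2030.
The response is filed: Mar 6, 2030 + 23 days = Mar 29, 2030.
Both prerequisites met — the first office action issues (Mar 19, 2030), the response is filed (Mar 29, 2030); the later is Mar 29, 2030.
The notice of allowance issues: Mar 29, 2030 + 16 days = Apr 14, 2030.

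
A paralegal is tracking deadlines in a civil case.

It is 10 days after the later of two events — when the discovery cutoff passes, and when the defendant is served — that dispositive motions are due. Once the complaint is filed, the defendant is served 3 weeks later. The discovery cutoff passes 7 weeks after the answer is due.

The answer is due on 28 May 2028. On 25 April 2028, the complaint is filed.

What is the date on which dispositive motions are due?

26 July 2028

The answer is due: May 28, 2028.
The discovery cutoff passes: May 28, 2028 + 7 weeks = Jul 16, 2028.
The complaint is filed: Apr 25, 2028.
The defendant is served: Apr 25, 2028 + 3 weeks = May 16, 2028.
Both prerequisites met — the discovery cutoff passes (Jul 16, 2028), the defendant is served (May 16, 2028); the later is Jul 16, 2028.
Dispositive motions are due: Jul 16, 2028 + 10 days = Jul 26, 2028.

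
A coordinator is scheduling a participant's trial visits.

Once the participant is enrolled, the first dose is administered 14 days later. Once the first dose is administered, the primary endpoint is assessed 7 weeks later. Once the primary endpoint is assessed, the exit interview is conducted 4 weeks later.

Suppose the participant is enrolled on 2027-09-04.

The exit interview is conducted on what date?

2027-12-04

The participant is enrolled: Sep 4, 2027.
The first dose is administered: Sep 4, 2027 + 14 days = Sep 18, 2027.
The primary endpoint is assessed: Sep 18, 2027 + 7 weeks = Nov 6, 2027.
The exit interview is conducted: Nov 6, 2027 + 4 weeks = Dec 4, 2027.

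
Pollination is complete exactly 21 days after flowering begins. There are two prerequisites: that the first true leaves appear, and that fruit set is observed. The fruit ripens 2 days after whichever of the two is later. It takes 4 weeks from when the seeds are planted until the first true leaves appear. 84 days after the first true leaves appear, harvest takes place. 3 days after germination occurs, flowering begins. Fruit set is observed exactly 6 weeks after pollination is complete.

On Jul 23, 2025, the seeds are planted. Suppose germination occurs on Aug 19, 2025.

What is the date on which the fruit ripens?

The seeds are planted: Jul 23, 2025.
The first true leaves appear: Jul 23, 2025 + 4 weeks = Aug 20, 2025.
Germination occurs: Aug 19, 2025.
Flowering begins: Aug 19, 2025 + 3 days = Aug 22, 2025.
Pollination is complete: Aug 22, 2025 + 21 days = Sep 12, 2025.
Fruit set is observed: Sep 12, 2025 + 6 weeks = Oct 24, 2025.
Both prerequisites met — the first true leaves appear (Aug 20, 2025), fruit set is observed (Oct 24, 2025); the later is Oct 24, 2025.
The fruit ripens: Oct 24, 2025 + 2 days = Oct 26, 2025.

Oct 26, 2025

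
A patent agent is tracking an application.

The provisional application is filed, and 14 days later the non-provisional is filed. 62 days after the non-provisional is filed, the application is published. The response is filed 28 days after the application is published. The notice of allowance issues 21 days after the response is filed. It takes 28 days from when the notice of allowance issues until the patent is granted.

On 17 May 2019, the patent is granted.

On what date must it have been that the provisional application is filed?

The patent is granted: May 17, 2019.
The notice of allowance issues: May 17, 2019 − 28 days = Apr 19, 2019.
The response is filed: Apr 19, 2019 − 21 days = Mar 29, 2019.
The application is published: Mar 29, 2019 − 28 days = Mar 1, 2019.
The non-provisional is filed: Mar 1, 2019 − 62 days = Dec 29, 2018.
The provisional application is filed: Dec 29, 2018 − 14 days = Dec 15, 2018.

15 December 2018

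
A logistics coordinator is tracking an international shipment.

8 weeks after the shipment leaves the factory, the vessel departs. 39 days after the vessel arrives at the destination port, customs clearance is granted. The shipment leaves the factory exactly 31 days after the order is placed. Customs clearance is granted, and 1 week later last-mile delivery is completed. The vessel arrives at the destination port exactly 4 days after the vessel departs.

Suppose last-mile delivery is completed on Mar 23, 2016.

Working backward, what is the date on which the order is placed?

Last-mile delivery is completed: Mar 23, 2016.
Customs clearance is granted: Mar 23, 2016 − 1 week = Mar 16, 2016.
The vessel arrives at the destination port: Mar 16, 2016 − 39 days = Feb 6, 2016.
The vessel departs: Feb 6, 2016 − 4 days = Feb 2, 2016.
The shipment leaves the factory: Feb 2, 2016 − 8 weeks = Dec 8, 2015.
The order is placed: Dec 8, 2015 − 31 days = Nov 7, 2015.

Nov 7, 2015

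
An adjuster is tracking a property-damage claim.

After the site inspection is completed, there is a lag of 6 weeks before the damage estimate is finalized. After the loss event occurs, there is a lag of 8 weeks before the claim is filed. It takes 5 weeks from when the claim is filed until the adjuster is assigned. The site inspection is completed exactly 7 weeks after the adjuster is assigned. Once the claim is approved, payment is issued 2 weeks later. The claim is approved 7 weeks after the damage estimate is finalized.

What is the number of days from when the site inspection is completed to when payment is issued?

105 days

Causal path: the site inspection is completed → the damage estimate is finalized → the claim is approved → payment is issued.
Total delay along the path: 6 + 7 + 2 weeks = 15 weeks = 105 days.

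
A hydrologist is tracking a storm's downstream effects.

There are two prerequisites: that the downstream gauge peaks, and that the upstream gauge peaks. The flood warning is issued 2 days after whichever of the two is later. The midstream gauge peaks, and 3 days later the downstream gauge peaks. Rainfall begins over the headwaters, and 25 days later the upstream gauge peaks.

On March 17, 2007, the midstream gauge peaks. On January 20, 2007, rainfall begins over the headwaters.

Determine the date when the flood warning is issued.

March 22, 2007

The midstream gauge peaks: Mar 17, 2007.
The downstream gauge peaks: Mar 17, 2007 + 3 days = Mar 20, 2007.
Rainfall begins over the headwaters: Jan 20, 2007.
The upstream gauge peaks: Jan 20, 2007 + 25 days = Feb 14, 2007.
Both prerequisites met — the downstream gauge peaks (Mar 20, 2007), the upstream gauge peaks (Feb 14, 2007); the later is Mar 20, 2007.
The flood warning is issued: Mar 20, 2007 + 2 days = Mar 22, 2007.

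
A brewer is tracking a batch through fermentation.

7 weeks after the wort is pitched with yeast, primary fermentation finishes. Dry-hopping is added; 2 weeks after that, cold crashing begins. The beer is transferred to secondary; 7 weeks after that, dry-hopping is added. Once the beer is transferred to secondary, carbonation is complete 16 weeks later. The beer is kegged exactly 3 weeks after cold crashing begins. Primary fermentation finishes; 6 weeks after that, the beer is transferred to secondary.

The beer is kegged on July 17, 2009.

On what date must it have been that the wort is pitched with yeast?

The beer is kegged: Jul 17, 2009.
Cold crashing begins: Jul 17, 2009 − 3 weeks = Jun 26, 2009.
Dry-hopping is added: Jun 26, 2009 − 2 weeks = Jun 12, 2009.
The beer is transferred to secondary: Jun 12, 2009 − 7 weeks = Apr 24, 2009.
Primary fermentation finishes: Apr 24, 2009 − 6 weeks = Mar 13, 2009.
The wort is pitched with yeast: Mar 13, 2009 − 7 weeks = Jan 23, 2009.

January 23, 2009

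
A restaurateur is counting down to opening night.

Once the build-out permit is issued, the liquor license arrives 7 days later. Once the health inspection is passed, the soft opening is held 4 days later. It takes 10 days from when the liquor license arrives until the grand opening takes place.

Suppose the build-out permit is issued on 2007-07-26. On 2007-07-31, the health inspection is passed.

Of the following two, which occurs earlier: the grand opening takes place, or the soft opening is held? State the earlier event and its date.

The soft opening is held — 2007-08-04

The build-out permit is issued: Jul 26, 2007.
The liquor license arrives: Jul 26, 2007 + 7 days = Aug 2, 2007.
The grand opening takes place: Aug 2, 2007 + 10 days = Aug 12, 2007.
The health inspection is passed: Jul 31, 2007.
The soft opening is held: Jul 31, 2007 + 4 days = Aug 4, 2007.
Comparing: the grand opening takes place on Aug 12, 2007 vs the soft opening is held on Aug 4, 2007. Earlier: the soft opening is held.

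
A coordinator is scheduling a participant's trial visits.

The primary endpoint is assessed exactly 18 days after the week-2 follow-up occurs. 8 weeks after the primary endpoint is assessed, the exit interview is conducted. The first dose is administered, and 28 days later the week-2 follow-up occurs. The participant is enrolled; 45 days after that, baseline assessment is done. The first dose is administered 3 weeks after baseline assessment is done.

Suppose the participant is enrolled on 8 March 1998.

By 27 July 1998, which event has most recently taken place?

The participant is enrolled: Mar 8, 1998.
Baseline assessment is done: Mar 8, 1998 + 45 days = Apr 22, 1998.
The first dose is administered: Apr 22, 1998 + 3 weeks = May 13, 1998.
The week-2 follow-up occurs: May 13, 1998 + 28 days = Jun 10, 1998.
The primary endpoint is assessed: Jun 10, 1998 + 18 days = Jun 28, 1998.
The exit interview is conducted: Jun 28, 1998 + 8 weeks = Aug 23, 1998.
Jul 27, 1998 falls between when the primary endpoint is assessed (Jun 28, 1998) and when the exit interview is conducted (Aug 23, 1998).

The primary endpoint is assessed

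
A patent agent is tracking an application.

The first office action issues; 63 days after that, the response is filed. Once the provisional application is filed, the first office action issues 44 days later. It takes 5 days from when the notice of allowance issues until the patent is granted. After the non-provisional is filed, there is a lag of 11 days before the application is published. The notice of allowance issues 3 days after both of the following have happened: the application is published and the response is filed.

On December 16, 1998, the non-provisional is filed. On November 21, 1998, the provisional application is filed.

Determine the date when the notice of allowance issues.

March 11, 1999

The non-provisional is filed: Dec 16, 1998.
The application is published: Dec 16, 1998 + 11 days = Dec 27, 1998.
The provisional application is filed: Nov 21, 1998.
The first office action issues: Nov 21, 1998 + 44 days = Jan 4, 1999.
The response is filed: Jan 4, 1999 + 63 days = Mar 8, 1999.
Both prerequisites met — the application is published (Dec 27, 1998), the response is filed (Mar 8, 1999); the later is Mar 8, 1999.
The notice of allowance issues: Mar 8, 1999 + 3 days = Mar 11, 1999.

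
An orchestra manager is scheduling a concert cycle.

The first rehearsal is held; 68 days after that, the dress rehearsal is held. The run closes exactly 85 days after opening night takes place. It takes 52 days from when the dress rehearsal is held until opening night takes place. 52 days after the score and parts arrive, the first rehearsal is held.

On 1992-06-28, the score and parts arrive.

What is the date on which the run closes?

1993-03-12

The score and parts arrive: Jun 28, 1992.
The first rehearsal is held: Jun 28, 1992 + 52 days = Aug 19, 1992.
The dress rehearsal is held: Aug 19, 1992 + 68 days = Oct 26, 1992.
Opening night takes place: Oct 26, 1992 + 52 days = Dec 17, 1992.
The run closes: Dec 17, 1992 + 85 days = Mar 12, 1993.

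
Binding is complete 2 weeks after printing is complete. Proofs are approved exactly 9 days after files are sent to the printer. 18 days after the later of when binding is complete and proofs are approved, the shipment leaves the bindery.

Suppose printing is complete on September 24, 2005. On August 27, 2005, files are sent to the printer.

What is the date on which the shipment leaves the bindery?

October 26, 2005

Printing is complete: Sep 24, 2005.
Binding is complete: Sep 24, 2005 + 2 weeks = Oct 8, 2005.
Files are sent to the printer: Aug 27, 2005.
Proofs are approved: Aug 27, 2005 + 9 days = Sep 5, 2005.
Both prerequisites met — binding is complete (Oct 8, 2005), proofs are approved (Sep 5, 2005); the later is Oct 8, 2005.
The shipment leaves the bindery: Oct 8, 2005 + 18 days = Oct 26, 2005.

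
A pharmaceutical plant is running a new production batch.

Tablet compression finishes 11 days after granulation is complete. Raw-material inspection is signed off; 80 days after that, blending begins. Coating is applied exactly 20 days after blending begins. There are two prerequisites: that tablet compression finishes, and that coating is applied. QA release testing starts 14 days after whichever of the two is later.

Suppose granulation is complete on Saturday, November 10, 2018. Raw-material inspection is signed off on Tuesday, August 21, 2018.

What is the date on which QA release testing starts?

Thursday, December 13, 2018

Granulation is complete: Nov 10, 2018.
Tablet compression finishes: Nov 10, 2018 + 11 days = Nov 21, 2018.
Raw-material inspection is signed off: Aug 21, 2018.
Blending begins: Aug 21, 2018 + 80 days = Nov 9, 2018.
Coating is applied: Nov 9, 2018 + 20 days = Nov 29, 2018.
Both prerequisites met — tablet compression finishes (Nov 21, 2018), coating is applied (Nov 29, 2018); the later is Nov 29, 2018.
QA release testing starts: Nov 29, 2018 + 14 days = Dec 13, 2018.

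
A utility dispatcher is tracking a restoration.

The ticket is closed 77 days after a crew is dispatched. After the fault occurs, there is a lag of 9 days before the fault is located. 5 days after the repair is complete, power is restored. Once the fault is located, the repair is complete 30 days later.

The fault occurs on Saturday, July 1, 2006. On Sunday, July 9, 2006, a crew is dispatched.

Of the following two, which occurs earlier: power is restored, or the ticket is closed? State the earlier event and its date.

Power is restored — Monday, August 14, 2006

The fault occurs: Jul 1, 2006.
The fault is located: Jul 1, 2006 + 9 days = Jul 10, 2006.
The repair is complete: Jul 10, 2006 + 30 days = Aug 9, 2006.
Power is restored: Aug 9, 2006 + 5 days = Aug 14, 2006.
A crew is dispatched: Jul 9, 2006.
The ticket is closed: Jul 9, 2006 + 77 days = Sep 24, 2006.
Comparing: power is restored on Aug 14, 2006 vs the ticket is closed on Sep 24, 2006. Earlier: power is restored.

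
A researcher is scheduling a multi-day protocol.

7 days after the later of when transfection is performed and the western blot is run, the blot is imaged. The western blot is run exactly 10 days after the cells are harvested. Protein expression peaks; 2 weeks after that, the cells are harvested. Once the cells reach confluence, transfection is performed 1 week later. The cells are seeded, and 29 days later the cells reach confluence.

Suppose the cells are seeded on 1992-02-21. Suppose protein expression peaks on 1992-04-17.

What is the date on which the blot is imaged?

The cells are seeded: Feb 21, 1992.
The cells reach confluence: Feb 21, 1992 + 29 days = Mar 21, 1992.
Transfection is performed: Mar 21, 1992 + 1 week = Mar 28, 1992.
Protein expression peaks: Apr 17, 1992.
The cells are harvested: Apr 17, 1992 + 2 weeks = May 1, 1992.
The western blot is run: May 1, 1992 + 10 days = May 11, 1992.
Both prerequisites met — transfection is performed (Mar 28, 1992), the western blot is run (May 11, 1992); the later is May 11, 1992.
The blot is imaged: May 11, 1992 + 7 days = May 18, 1992.

1992-05-18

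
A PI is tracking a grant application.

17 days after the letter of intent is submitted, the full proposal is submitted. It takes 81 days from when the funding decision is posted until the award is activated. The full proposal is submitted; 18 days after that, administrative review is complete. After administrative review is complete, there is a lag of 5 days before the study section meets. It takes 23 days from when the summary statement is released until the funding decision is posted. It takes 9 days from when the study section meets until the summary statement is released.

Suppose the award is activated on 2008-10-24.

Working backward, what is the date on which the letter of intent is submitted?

The award is activated: Oct 24, 2008.
The funding decision is posted: Oct 24, 2008 − 81 days = Aug 4, 2008.
The summary statement is released: Aug 4, 2008 − 23 days = Jul 12, 2008.
The study section meets: Jul 12, 2008 − 9 days = Jul 3, 2008.
Administrative review is complete: Jul 3, 2008 − 5 days = Jun 28, 2008.
The full proposal is submitted: Jun 28, 2008 − 18 days = Jun 10, 2008.
The letter of intent is submitted: Jun 10, 2008 − 17 days = May 24, 2008.

2008-05-24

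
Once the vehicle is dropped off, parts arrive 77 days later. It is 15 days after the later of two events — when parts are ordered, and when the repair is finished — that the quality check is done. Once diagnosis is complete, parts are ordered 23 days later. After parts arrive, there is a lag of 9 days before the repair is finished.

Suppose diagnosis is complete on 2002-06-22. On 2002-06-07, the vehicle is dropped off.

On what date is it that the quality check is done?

2002-09-16

Diagnosis is complete: Jun 22, 2002.
Parts are ordered: Jun 22, 2002 + 23 days = Jul 15, 2002.
The vehicle is dropped off: Jun 7, 2002.
Parts arrive: Jun 7, 2002 + 77 days = Aug 23, 2002.
The repair is finished: Aug 23, 2002 + 9 days = Sep 1, 2002.
Both prerequisites met — parts are ordered (Jul 15, 2002), the repair is finished (Sep 1, 2002); the later is Sep 1, 2002.
The quality check is done: Sep 1, 2002 + 15 days = Sep 16, 2002.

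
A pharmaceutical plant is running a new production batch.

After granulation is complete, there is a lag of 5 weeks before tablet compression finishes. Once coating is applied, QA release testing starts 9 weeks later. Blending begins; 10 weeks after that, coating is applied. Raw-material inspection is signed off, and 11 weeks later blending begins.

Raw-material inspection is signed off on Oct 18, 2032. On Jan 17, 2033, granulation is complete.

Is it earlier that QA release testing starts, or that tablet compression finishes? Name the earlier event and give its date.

Tablet compression finishes — Feb 21, 2033

Raw-material inspection is signed off: Oct 18, 2032.
Blending begins: Oct 18, 2032 + 11 weeks = Jan 3, 2033.
Coating is applied: Jan 3, 2033 + 10 weeks = Mar 14, 2033.
QA release testing starts: Mar 14, 2033 + 9 weeks = May 16, 2033.
Granulation is complete: Jan 17, 2033.
Tablet compression finishes: Jan 17, 2033 + 5 weeks = Feb 21, 2033.
Comparing: QA release testing starts on May 16, 2033 vs tablet compression finishes on Feb 21, 2033. Earlier: tablet compression finishes.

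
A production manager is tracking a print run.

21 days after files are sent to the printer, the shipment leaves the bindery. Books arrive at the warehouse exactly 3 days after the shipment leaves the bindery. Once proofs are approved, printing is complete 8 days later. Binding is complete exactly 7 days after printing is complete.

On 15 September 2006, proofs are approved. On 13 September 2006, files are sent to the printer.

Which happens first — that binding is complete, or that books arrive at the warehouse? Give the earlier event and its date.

Binding is complete — 30 September 2006

Proofs are approved: Sep 15, 2006.
Printing is complete: Sep 15, 2006 + 8 days = Sep 23, 2006.
Binding is complete: Sep 23, 2006 + 7 days = Sep 30, 2006.
Files are sent to the printer: Sep 13, 2006.
The shipment leaves the bindery: Sep 13, 2006 + 21 days = Oct 4, 2006.
Books arrive at the warehouse: Oct 4, 2006 + 3 days = Oct 7, 2006.
Comparing: binding is complete on Sep 30, 2006 vs books arrive at the warehouse on Oct 7, 2006. Earlier: binding is complete.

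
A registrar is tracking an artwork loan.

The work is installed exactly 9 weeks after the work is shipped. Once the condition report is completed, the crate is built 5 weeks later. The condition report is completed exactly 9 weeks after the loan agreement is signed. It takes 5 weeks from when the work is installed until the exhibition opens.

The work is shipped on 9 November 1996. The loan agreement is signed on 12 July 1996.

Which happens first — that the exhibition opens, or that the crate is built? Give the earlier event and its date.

The crate is built — 18 October 1996

The work is shipped: Nov 9, 1996.
The work is installed: Nov 9, 1996 + 9 weeks = Jan 11, 1997.
The exhibition opens: Jan 11, 1997 + 5 weeks = Feb 15, 1997.
The loan agreement is signed: Jul 12, 1996.
The condition report is completed: Jul 12, 1996 + 9 weeks = Sep 13, 1996.
The crate is built: Sep 13, 1996 + 5 weeks = Oct 18, 1996.
Comparing: the exhibition opens on Feb 15, 1997 vs the crate is built on Oct 18, 1996. Earlier: the crate is built.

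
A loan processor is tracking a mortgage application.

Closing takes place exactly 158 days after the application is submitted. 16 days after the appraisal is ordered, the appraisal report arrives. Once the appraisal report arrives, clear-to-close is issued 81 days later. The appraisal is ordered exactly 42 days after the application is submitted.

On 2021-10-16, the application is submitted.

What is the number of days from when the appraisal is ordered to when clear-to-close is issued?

Causal path: the appraisal is ordered → the appraisal report arrives → clear-to-close is issued.
Total delay along the path: 16 + 81 = 97 days.

97 days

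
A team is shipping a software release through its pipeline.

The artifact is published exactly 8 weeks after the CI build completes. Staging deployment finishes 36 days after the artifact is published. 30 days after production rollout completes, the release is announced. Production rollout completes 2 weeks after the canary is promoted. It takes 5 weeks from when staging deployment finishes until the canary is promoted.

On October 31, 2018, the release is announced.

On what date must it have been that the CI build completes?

May 13, 2018

The release is announced: Oct 31, 2018.
Production rollout completes: Oct 31, 2018 − 30 days = Oct 1, 2018.
The canary is promoted: Oct 1, 2018 − 2 weeks = Sep 17, 2018.
Staging deployment finishes: Sep 17, 2018 − 5 weeks = Aug 13, 2018.
The artifact is published: Aug 13, 2018 − 36 days = Jul 8, 2018.
The CI build completes: Jul 8, 2018 − 8 weeks = May 13, 2018.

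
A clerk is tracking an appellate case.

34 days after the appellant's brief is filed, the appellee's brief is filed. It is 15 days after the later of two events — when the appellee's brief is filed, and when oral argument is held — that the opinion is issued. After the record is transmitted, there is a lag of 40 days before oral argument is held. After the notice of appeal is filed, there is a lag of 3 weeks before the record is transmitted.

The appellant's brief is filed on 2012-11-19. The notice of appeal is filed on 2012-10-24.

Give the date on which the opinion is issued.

2013-01-08

The appellant's brief is filed: Nov 19, 2012.
The appellee's brief is filed: Nov 19, 2012 + 34 days = Dec 23, 2012.
The notice of appeal is filed: Oct 24, 2012.
The record is transmitted: Oct 24, 2012 + 3 weeks = Nov 14, 2012.
Oral argument is held: Nov 14, 2012 + 40 days = Dec 24, 2012.
Both prerequisites met — the appellee's brief is filed (Dec 23, 2012), oral argument is held (Dec 24, 2012); the later is Dec 24, 2012.
The opinion is issued: Dec 24, 2012 + 15 days = Jan 8, 2013.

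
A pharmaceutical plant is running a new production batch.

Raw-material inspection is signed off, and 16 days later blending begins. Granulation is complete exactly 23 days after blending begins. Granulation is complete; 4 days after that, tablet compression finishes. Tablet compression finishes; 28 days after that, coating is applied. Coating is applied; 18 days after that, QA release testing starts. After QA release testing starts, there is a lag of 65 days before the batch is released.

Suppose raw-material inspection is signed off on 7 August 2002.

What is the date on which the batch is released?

Raw-material inspection is signed off: Aug 7, 2002.
Blending begins: Aug 7, 2002 + 16 days = Aug 23, 2002.
Granulation is complete: Aug 23, 2002 + 23 days = Sep 15, 2002.
Tablet compression finishes: Sep 15, 2002 + 4 days = Sep 19, 2002.
Coating is applied: Sep 19, 2002 + 28 days = Oct 17, 2002.
QA release testing starts: Oct 17, 2002 + 18 days = Nov 4, 2002.
The batch is released: Nov 4, 2002 + 65 days = Jan 8, 2003.

8 January 2003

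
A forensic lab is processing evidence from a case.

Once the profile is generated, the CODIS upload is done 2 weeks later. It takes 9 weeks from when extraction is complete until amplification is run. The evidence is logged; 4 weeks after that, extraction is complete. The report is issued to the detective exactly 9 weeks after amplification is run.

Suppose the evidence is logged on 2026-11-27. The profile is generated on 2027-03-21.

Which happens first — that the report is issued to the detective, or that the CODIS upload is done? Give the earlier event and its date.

The evidence is logged: Nov 27, 2026.
Extraction is complete: Nov 27, 2026 + 4 weeks = Dec 25, 2026.
Amplification is run: Dec 25, 2026 + 9 weeks = Feb 26, 2027.
The report is issued to the detective: Feb 26, 2027 + 9 weeks = Apr 30, 2027.
The profile is generated: Mar 21, 2027.
The CODIS upload is done: Mar 21, 2027 + 2 weeks = Apr 4, 2027.
Comparing: the report is issued to the detective on Apr 30, 2027 vs the CODIS upload is done on Apr 4, 2027. Earlier: the CODIS upload is done.

The CODIS upload is done — 2027-04-04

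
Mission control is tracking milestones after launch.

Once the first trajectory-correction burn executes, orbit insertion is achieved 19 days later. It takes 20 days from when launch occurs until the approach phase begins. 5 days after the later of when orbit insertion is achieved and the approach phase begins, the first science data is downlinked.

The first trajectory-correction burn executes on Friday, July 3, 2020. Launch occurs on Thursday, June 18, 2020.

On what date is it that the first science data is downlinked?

The first trajectory-correction burn executes: Jul 3, 2020.
Orbit insertion is achieved: Jul 3, 2020 + 19 days = Jul 22, 2020.
Launch occurs: Jun 18, 2020.
The approach phase begins: Jun 18, 2020 + 20 days = Jul 8, 2020.
Both prerequisites met — orbit insertion is achieved (Jul 22, 2020), the approach phase begins (Jul 8, 2020); the later is Jul 22, 2020.
The first science data is downlinked: Jul 22, 2020 + 5 days = Jul 27, 2020.

Monday, July 27, 2020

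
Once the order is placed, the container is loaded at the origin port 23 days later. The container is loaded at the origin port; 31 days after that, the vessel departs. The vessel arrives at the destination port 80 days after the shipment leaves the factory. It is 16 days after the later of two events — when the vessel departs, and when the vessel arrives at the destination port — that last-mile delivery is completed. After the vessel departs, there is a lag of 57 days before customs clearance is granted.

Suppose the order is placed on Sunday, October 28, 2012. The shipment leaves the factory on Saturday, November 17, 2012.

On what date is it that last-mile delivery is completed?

Thursday, February 21, 2013

The order is placed: Oct 28, 2012.
The container is loaded at the origin port: Oct 28, 2012 + 23 days = Nov 20, 2012.
The vessel departs: Nov 20, 2012 + 31 days = Dec 21, 2012.
The shipment leaves the factory: Nov 17, 2012.
The vessel arrives at the destination port: Nov 17, 2012 + 80 days = Feb 5, 2013.
Both prerequisites met — the vessel departs (Dec 21, 2012), the vessel arrives at the destination port (Feb 5, 2013); the later is Feb 5, 2013.
Last-mile delivery is completed: Feb 5, 2013 + 16 days = Feb 21, 2013.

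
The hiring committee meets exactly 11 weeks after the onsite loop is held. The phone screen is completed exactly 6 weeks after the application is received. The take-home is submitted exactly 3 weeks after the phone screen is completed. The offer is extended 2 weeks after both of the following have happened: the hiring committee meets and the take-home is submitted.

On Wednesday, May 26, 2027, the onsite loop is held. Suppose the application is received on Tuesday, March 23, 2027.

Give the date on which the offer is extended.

The onsite loop is held: May 26, 2027.
The hiring committee meets: May 26, 2027 + 11 weeks = Aug 11, 2027.
The application is received: Mar 23, 2027.
The phone screen is completed: Mar 23, 2027 + 6 weeks = May 4, 2027.
The take-home is submitted: May 4, 2027 + 3 weeks = May 25, 2027.
Both prerequisites met — the hiring committee meets (Aug 11, 2027), the take-home is submitted (May 25, 2027); the later is Aug 11, 2027.
The offer is extended: Aug 11, 2027 + 2 weeks = Aug 25, 2027.

Wednesday, August 25, 2027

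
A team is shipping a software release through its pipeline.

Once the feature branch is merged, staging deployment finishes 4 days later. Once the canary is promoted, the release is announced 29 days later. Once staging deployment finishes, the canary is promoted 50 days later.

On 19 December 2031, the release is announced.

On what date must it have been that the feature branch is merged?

27 September 2031

The release is announced: Dec 19, 2031.
The canary is promoted: Dec 19, 2031 − 29 days = Nov 20, 2031.
Staging deployment finishes: Nov 20, 2031 − 50 days = Oct 1, 2031.
The feature branch is merged: Oct 1, 2031 − 4 days = Sep 27, 2031.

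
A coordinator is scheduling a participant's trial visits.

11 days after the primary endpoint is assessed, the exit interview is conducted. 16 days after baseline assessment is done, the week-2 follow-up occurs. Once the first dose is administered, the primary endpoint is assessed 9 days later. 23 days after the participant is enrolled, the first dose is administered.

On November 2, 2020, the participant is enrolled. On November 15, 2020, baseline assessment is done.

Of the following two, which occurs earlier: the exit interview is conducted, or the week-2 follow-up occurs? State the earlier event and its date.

The participant is enrolled: Nov 2, 2020.
The first dose is administered: Nov 2, 2020 + 23 days = Nov 25, 2020.
The primary endpoint is assessed: Nov 25, 2020 + 9 days = Dec 4, 2020.
The exit interview is conducted: Dec 4, 2020 + 11 days = Dec 15, 2020.
Baseline assessment is done: Nov 15, 2020.
The week-2 follow-up occurs: Nov 15, 2020 + 16 days = Dec 1, 2020.
Comparing: the exit interview is conducted on Dec 15, 2020 vs the week-2 follow-up occurs on Dec 1, 2020. Earlier: the week-2 follow-up occurs.

The week-2 follow-up occurs — December 1, 2020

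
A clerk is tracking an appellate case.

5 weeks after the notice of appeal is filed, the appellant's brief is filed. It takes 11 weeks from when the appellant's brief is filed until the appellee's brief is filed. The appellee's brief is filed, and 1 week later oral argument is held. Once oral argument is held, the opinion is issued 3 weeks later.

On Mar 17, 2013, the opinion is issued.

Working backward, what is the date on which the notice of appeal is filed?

The opinion is issued: Mar 17, 2013.
Oral argument is held: Mar 17, 2013 − 3 weeks = Feb 24, 2013.
The appellee's brief is filed: Feb 24, 2013 − 1 week = Feb 17, 2013.
The appellant's brief is filed: Feb 17, 2013 − 11 weeks = Dec 2, 2012.
The notice of appeal is filed: Dec 2, 2012 − 5 weeks = Oct 28, 2012.

Oct 28, 2012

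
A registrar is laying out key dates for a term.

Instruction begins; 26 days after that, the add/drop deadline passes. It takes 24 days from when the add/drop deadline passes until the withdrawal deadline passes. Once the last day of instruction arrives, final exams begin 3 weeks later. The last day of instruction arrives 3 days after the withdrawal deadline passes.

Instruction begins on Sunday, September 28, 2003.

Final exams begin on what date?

Instruction begins: Sep 28, 2003.
The add/drop deadline passes: Sep 28, 2003 + 26 days = Oct 24, 2003.
The withdrawal deadline passes: Oct 24, 2003 + 24 days = Nov 17, 2003.
The last day of instruction arrives: Nov 17, 2003 + 3 days = Nov 20, 2003.
Final exams begin: Nov 20, 2003 + 3 weeks = Dec 11, 2003.

Thursday, December 11, 2003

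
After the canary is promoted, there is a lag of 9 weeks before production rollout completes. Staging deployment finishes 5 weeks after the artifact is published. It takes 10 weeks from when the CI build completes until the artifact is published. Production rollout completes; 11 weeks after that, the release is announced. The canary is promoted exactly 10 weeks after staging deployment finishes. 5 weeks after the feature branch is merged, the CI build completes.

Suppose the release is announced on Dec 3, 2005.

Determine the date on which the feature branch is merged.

The release is announced: Dec 3, 2005.
Production rollout completes: Dec 3, 2005 − 11 weeks = Sep 17, 2005.
The canary is promoted: Sep 17, 2005 − 9 weeks = Jul 16, 2005.
Staging deployment finishes: Jul 16, 2005 − 10 weeks = May 7, 2005.
The artifact is published: May 7, 2005 − 5 weeks = Apr 2, 2005.
The CI build completes: Apr 2, 2005 − 10 weeks = Jan 22, 2005.
The feature branch is merged: Jan 22, 2005 − 5 weeks = Dec 18, 2004.

Dec 18, 2004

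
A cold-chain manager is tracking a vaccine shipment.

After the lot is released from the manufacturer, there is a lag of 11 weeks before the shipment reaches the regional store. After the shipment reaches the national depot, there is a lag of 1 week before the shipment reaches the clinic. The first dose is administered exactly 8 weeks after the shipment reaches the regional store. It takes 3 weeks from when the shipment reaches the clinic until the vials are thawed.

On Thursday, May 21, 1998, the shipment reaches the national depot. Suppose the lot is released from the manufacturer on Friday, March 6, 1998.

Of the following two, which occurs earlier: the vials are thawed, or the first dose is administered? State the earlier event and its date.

The shipment reaches the national depot: May 21, 1998.
The shipment reaches the clinic: May 21, 1998 + 1 week = May 28, 1998.
The vials are thawed: May 28, 1998 + 3 weeks = Jun 18, 1998.
The lot is released from the manufacturer: Mar 6, 1998.
The shipment reaches the regional store: Mar 6, 1998 + 11 weeks = May 22, 1998.
The first dose is administered: May 22, 1998 + 8 weeks = Jul 17, 1998.
Comparing: the vials are thawed on Jun 18, 1998 vs the first dose is administered on Jul 17, 1998. Earlier: the vials are thawed.

The vials are thawed — Thursday, June 18, 1998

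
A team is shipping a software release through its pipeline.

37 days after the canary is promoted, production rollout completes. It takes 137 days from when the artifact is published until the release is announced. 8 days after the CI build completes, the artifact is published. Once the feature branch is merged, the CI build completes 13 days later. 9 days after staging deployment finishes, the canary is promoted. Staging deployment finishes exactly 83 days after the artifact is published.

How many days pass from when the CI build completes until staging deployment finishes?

91 days

Causal path: the CI build completes → the artifact is published → staging deployment finishes.
Total delay along the path: 8 + 83 = 91 days.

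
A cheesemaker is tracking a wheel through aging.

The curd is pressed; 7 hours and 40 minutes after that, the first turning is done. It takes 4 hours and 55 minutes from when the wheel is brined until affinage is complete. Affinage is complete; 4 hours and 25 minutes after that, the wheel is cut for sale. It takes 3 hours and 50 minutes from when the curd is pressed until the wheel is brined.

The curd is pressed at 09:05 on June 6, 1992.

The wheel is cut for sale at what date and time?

The curd is pressed: 09:05 Jun 6, 1992.
The wheel is brined: 09:05 Jun 6, 1992 + 3h50m = 12:55 Jun 6, 1992.
Affinage is complete: 12:55 Jun 6, 1992 + 4h55m = 17:50 Jun 6, 1992.
The wheel is cut for sale: 17:50 Jun 6, 1992 + 4h25m = 22:15 Jun 6, 1992.

22:15 on June 6, 1992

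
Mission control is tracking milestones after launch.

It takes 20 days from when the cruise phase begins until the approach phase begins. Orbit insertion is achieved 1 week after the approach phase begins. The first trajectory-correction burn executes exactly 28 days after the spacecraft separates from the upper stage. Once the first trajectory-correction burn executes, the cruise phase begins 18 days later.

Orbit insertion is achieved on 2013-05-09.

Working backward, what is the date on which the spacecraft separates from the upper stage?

Orbit insertion is achieved: May 9, 2013.
The approach phase begins: May 9, 2013 − 1 week = May 2, 2013.
The cruise phase begins: May 2, 2013 − 20 days = Apr 12, 2013.
The first trajectory-correction burn executes: Apr 12, 2013 − 18 days = Mar 25, 2013.
The spacecraft separates from the upper stage: Mar 25, 2013 − 28 days = Feb 25, 2013.

2013-02-25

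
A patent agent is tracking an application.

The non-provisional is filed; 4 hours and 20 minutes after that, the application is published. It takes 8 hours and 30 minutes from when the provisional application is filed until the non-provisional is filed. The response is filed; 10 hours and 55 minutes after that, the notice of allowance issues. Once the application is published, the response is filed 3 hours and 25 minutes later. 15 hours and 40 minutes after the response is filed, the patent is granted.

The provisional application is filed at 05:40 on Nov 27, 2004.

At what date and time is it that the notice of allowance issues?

08:50 on Nov 28, 2004

The provisional application is filed: 05:40 Nov 27, 2004.
The non-provisional is filed: 05:40 Nov 27, 2004 + 8h30m = 14:10 Nov 27, 2004.
The application is published: 14:10 Nov 27, 2004 + 4h20m = 18:30 Nov 27, 2004.
The response is filed: 18:30 Nov 27, 2004 + 3h25m = 21:55 Nov 27, 2004.
The notice of allowance issues: 21:55 Nov 27, 2004 + 10h55m = 08:50 Nov 28, 2004.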